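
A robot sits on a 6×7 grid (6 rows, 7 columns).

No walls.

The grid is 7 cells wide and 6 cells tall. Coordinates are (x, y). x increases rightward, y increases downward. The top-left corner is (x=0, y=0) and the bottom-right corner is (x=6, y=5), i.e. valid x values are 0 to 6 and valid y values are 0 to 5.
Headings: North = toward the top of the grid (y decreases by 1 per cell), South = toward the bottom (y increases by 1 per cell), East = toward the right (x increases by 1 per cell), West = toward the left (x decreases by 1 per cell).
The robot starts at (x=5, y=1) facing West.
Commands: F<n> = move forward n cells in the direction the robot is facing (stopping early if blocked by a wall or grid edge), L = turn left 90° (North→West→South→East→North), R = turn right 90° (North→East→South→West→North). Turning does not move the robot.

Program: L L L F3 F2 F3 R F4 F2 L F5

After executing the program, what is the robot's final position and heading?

Answer: Final position: (x=6, y=0), facing North

Derivation:
Start: (x=5, y=1), facing West
  L: turn left, now facing South
  L: turn left, now facing East
  L: turn left, now facing North
  F3: move forward 1/3 (blocked), now at (x=5, y=0)
  F2: move forward 0/2 (blocked), now at (x=5, y=0)
  F3: move forward 0/3 (blocked), now at (x=5, y=0)
  R: turn right, now facing East
  F4: move forward 1/4 (blocked), now at (x=6, y=0)
  F2: move forward 0/2 (blocked), now at (x=6, y=0)
  L: turn left, now facing North
  F5: move forward 0/5 (blocked), now at (x=6, y=0)
Final: (x=6, y=0), facing North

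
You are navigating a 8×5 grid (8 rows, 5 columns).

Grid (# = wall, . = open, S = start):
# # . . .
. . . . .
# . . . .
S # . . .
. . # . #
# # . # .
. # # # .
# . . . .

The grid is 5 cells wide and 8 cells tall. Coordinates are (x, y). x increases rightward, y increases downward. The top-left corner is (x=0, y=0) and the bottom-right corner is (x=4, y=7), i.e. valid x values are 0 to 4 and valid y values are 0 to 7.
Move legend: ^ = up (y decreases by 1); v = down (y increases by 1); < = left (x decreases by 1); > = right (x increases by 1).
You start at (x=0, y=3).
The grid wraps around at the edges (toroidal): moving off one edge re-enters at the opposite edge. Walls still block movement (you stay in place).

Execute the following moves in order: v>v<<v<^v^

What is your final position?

Answer: Final position: (x=0, y=3)

Derivation:
Start: (x=0, y=3)
  v (down): (x=0, y=3) -> (x=0, y=4)
  > (right): (x=0, y=4) -> (x=1, y=4)
  v (down): blocked, stay at (x=1, y=4)
  < (left): (x=1, y=4) -> (x=0, y=4)
  < (left): blocked, stay at (x=0, y=4)
  v (down): blocked, stay at (x=0, y=4)
  < (left): blocked, stay at (x=0, y=4)
  ^ (up): (x=0, y=4) -> (x=0, y=3)
  v (down): (x=0, y=3) -> (x=0, y=4)
  ^ (up): (x=0, y=4) -> (x=0, y=3)
Final: (x=0, y=3)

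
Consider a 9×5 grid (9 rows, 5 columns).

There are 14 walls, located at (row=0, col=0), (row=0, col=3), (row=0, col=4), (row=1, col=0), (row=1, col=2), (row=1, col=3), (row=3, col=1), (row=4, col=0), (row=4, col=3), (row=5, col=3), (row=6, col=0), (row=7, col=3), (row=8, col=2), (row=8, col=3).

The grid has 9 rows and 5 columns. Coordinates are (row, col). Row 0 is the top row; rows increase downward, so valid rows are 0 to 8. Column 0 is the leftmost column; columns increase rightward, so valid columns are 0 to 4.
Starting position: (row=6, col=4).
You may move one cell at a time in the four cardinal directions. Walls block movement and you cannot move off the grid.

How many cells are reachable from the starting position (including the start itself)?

BFS flood-fill from (row=6, col=4):
  Distance 0: (row=6, col=4)
  Distance 1: (row=5, col=4), (row=6, col=3), (row=7, col=4)
  Distance 2: (row=4, col=4), (row=6, col=2), (row=8, col=4)
  Distance 3: (row=3, col=4), (row=5, col=2), (row=6, col=1), (row=7, col=2)
  Distance 4: (row=2, col=4), (row=3, col=3), (row=4, col=2), (row=5, col=1), (row=7, col=1)
  Distance 5: (row=1, col=4), (row=2, col=3), (row=3, col=2), (row=4, col=1), (row=5, col=0), (row=7, col=0), (row=8, col=1)
  Distance 6: (row=2, col=2), (row=8, col=0)
  Distance 7: (row=2, col=1)
  Distance 8: (row=1, col=1), (row=2, col=0)
  Distance 9: (row=0, col=1), (row=3, col=0)
  Distance 10: (row=0, col=2)
Total reachable: 31 (grid has 31 open cells total)

Answer: Reachable cells: 31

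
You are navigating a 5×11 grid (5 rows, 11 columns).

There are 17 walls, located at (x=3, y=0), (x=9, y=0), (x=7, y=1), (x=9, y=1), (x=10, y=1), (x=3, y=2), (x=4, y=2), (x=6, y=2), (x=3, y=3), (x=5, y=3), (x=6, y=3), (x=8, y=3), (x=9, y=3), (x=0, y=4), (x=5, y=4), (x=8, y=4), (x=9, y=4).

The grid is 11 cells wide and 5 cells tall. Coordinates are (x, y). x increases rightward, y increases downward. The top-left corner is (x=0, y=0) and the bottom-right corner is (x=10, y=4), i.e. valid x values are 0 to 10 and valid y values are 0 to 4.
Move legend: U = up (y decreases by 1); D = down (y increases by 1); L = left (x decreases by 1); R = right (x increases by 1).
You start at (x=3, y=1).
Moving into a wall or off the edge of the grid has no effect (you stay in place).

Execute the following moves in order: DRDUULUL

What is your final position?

Start: (x=3, y=1)
  D (down): blocked, stay at (x=3, y=1)
  R (right): (x=3, y=1) -> (x=4, y=1)
  D (down): blocked, stay at (x=4, y=1)
  U (up): (x=4, y=1) -> (x=4, y=0)
  U (up): blocked, stay at (x=4, y=0)
  L (left): blocked, stay at (x=4, y=0)
  U (up): blocked, stay at (x=4, y=0)
  L (left): blocked, stay at (x=4, y=0)
Final: (x=4, y=0)

Answer: Final position: (x=4, y=0)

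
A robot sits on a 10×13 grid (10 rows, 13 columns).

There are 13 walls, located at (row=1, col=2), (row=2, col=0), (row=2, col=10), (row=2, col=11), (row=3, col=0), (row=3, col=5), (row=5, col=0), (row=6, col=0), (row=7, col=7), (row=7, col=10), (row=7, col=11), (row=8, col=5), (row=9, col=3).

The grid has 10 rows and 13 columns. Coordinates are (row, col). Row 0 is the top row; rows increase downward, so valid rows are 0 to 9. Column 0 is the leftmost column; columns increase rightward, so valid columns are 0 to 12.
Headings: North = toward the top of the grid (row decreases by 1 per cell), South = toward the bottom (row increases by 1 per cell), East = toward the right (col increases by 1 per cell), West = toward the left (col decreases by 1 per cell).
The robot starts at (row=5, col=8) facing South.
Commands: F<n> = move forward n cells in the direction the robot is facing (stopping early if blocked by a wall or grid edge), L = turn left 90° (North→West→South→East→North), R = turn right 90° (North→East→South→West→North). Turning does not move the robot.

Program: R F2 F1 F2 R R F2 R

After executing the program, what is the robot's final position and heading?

Start: (row=5, col=8), facing South
  R: turn right, now facing West
  F2: move forward 2, now at (row=5, col=6)
  F1: move forward 1, now at (row=5, col=5)
  F2: move forward 2, now at (row=5, col=3)
  R: turn right, now facing North
  R: turn right, now facing East
  F2: move forward 2, now at (row=5, col=5)
  R: turn right, now facing South
Final: (row=5, col=5), facing South

Answer: Final position: (row=5, col=5), facing South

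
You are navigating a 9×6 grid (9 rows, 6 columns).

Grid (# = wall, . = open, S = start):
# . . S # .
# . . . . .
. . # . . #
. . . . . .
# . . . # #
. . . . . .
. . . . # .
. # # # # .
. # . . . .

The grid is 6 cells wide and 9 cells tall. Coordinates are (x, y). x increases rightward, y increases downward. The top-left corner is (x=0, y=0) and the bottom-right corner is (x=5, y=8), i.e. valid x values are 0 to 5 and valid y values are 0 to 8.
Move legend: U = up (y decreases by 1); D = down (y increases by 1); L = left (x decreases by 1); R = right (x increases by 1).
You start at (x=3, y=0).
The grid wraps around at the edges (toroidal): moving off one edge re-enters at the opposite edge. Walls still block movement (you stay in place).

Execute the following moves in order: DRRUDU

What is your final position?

Start: (x=3, y=0)
  D (down): (x=3, y=0) -> (x=3, y=1)
  R (right): (x=3, y=1) -> (x=4, y=1)
  R (right): (x=4, y=1) -> (x=5, y=1)
  U (up): (x=5, y=1) -> (x=5, y=0)
  D (down): (x=5, y=0) -> (x=5, y=1)
  U (up): (x=5, y=1) -> (x=5, y=0)
Final: (x=5, y=0)

Answer: Final position: (x=5, y=0)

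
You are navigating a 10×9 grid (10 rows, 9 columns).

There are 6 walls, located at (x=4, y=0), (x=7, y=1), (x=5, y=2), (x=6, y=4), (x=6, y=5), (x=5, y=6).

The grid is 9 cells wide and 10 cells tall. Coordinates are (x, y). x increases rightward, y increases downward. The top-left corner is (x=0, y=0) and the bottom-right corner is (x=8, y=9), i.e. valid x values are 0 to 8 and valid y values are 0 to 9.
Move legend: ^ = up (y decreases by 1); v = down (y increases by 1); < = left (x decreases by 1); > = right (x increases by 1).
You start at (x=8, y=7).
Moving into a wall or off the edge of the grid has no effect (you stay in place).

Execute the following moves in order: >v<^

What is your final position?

Start: (x=8, y=7)
  > (right): blocked, stay at (x=8, y=7)
  v (down): (x=8, y=7) -> (x=8, y=8)
  < (left): (x=8, y=8) -> (x=7, y=8)
  ^ (up): (x=7, y=8) -> (x=7, y=7)
Final: (x=7, y=7)

Answer: Final position: (x=7, y=7)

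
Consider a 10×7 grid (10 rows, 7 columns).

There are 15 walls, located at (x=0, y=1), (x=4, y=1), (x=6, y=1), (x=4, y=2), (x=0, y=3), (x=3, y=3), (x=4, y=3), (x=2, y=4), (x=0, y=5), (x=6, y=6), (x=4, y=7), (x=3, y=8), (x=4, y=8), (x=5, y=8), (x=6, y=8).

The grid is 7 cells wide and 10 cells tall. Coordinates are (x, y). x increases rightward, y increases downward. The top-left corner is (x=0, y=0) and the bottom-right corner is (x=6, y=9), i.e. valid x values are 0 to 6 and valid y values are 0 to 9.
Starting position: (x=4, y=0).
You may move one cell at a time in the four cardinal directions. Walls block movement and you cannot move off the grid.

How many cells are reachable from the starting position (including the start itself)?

BFS flood-fill from (x=4, y=0):
  Distance 0: (x=4, y=0)
  Distance 1: (x=3, y=0), (x=5, y=0)
  Distance 2: (x=2, y=0), (x=6, y=0), (x=3, y=1), (x=5, y=1)
  Distance 3: (x=1, y=0), (x=2, y=1), (x=3, y=2), (x=5, y=2)
  Distance 4: (x=0, y=0), (x=1, y=1), (x=2, y=2), (x=6, y=2), (x=5, y=3)
  Distance 5: (x=1, y=2), (x=2, y=3), (x=6, y=3), (x=5, y=4)
  Distance 6: (x=0, y=2), (x=1, y=3), (x=4, y=4), (x=6, y=4), (x=5, y=5)
  Distance 7: (x=1, y=4), (x=3, y=4), (x=4, y=5), (x=6, y=5), (x=5, y=6)
  Distance 8: (x=0, y=4), (x=1, y=5), (x=3, y=5), (x=4, y=6), (x=5, y=7)
  Distance 9: (x=2, y=5), (x=1, y=6), (x=3, y=6), (x=6, y=7)
  Distance 10: (x=0, y=6), (x=2, y=6), (x=1, y=7), (x=3, y=7)
  Distance 11: (x=0, y=7), (x=2, y=7), (x=1, y=8)
  Distance 12: (x=0, y=8), (x=2, y=8), (x=1, y=9)
  Distance 13: (x=0, y=9), (x=2, y=9)
  Distance 14: (x=3, y=9)
  Distance 15: (x=4, y=9)
  Distance 16: (x=5, y=9)
  Distance 17: (x=6, y=9)
Total reachable: 55 (grid has 55 open cells total)

Answer: Reachable cells: 55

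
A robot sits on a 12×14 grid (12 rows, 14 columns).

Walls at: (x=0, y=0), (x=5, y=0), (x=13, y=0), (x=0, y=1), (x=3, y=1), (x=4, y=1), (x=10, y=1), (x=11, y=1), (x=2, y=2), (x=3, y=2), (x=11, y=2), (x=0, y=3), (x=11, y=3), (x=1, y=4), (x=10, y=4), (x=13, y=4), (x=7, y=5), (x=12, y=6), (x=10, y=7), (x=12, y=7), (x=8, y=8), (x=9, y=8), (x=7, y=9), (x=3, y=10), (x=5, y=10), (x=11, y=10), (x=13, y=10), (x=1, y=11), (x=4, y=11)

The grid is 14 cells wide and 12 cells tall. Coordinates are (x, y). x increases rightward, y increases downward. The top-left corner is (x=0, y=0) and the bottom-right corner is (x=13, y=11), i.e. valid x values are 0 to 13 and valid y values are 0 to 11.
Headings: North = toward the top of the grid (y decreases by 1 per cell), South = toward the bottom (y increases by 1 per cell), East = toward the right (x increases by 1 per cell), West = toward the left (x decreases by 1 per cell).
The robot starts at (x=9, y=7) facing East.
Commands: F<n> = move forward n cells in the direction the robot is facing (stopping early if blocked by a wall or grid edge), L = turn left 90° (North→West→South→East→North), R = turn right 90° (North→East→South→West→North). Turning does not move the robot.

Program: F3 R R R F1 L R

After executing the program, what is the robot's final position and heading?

Answer: Final position: (x=9, y=6), facing North

Derivation:
Start: (x=9, y=7), facing East
  F3: move forward 0/3 (blocked), now at (x=9, y=7)
  R: turn right, now facing South
  R: turn right, now facing West
  R: turn right, now facing North
  F1: move forward 1, now at (x=9, y=6)
  L: turn left, now facing West
  R: turn right, now facing North
Final: (x=9, y=6), facing North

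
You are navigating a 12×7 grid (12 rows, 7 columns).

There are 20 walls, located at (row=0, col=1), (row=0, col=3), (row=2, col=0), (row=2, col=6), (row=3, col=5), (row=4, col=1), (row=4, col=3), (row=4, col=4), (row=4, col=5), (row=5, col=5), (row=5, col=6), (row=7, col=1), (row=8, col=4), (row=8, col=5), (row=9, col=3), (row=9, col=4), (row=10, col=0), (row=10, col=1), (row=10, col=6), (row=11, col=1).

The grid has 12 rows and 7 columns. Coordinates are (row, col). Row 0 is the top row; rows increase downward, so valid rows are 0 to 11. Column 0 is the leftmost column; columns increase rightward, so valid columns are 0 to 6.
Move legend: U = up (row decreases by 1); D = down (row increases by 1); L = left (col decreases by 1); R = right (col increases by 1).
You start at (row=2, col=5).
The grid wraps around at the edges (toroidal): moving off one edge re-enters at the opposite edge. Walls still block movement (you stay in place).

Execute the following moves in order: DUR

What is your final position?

Answer: Final position: (row=1, col=6)

Derivation:
Start: (row=2, col=5)
  D (down): blocked, stay at (row=2, col=5)
  U (up): (row=2, col=5) -> (row=1, col=5)
  R (right): (row=1, col=5) -> (row=1, col=6)
Final: (row=1, col=6)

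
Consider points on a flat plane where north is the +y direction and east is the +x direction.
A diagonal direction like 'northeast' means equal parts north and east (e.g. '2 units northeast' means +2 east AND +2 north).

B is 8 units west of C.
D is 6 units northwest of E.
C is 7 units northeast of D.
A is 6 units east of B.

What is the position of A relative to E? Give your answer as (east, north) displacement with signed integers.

Answer: A is at (east=-1, north=13) relative to E.

Derivation:
Place E at the origin (east=0, north=0).
  D is 6 units northwest of E: delta (east=-6, north=+6); D at (east=-6, north=6).
  C is 7 units northeast of D: delta (east=+7, north=+7); C at (east=1, north=13).
  B is 8 units west of C: delta (east=-8, north=+0); B at (east=-7, north=13).
  A is 6 units east of B: delta (east=+6, north=+0); A at (east=-1, north=13).
Therefore A relative to E: (east=-1, north=13).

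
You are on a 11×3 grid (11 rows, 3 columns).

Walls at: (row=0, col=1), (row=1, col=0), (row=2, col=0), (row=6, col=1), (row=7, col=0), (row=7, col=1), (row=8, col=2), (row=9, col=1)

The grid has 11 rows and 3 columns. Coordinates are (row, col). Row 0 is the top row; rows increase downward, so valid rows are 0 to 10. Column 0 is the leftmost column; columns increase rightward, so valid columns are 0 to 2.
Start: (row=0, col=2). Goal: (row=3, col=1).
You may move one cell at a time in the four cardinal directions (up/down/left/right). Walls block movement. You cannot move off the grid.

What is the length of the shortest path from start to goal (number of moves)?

Answer: Shortest path length: 4

Derivation:
BFS from (row=0, col=2) until reaching (row=3, col=1):
  Distance 0: (row=0, col=2)
  Distance 1: (row=1, col=2)
  Distance 2: (row=1, col=1), (row=2, col=2)
  Distance 3: (row=2, col=1), (row=3, col=2)
  Distance 4: (row=3, col=1), (row=4, col=2)  <- goal reached here
One shortest path (4 moves): (row=0, col=2) -> (row=1, col=2) -> (row=1, col=1) -> (row=2, col=1) -> (row=3, col=1)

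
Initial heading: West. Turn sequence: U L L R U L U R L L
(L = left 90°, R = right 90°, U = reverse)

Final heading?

Answer: Final heading: South

Derivation:
Start: West
  U (U-turn (180°)) -> East
  L (left (90° counter-clockwise)) -> North
  L (left (90° counter-clockwise)) -> West
  R (right (90° clockwise)) -> North
  U (U-turn (180°)) -> South
  L (left (90° counter-clockwise)) -> East
  U (U-turn (180°)) -> West
  R (right (90° clockwise)) -> North
  L (left (90° counter-clockwise)) -> West
  L (left (90° counter-clockwise)) -> South
Final: South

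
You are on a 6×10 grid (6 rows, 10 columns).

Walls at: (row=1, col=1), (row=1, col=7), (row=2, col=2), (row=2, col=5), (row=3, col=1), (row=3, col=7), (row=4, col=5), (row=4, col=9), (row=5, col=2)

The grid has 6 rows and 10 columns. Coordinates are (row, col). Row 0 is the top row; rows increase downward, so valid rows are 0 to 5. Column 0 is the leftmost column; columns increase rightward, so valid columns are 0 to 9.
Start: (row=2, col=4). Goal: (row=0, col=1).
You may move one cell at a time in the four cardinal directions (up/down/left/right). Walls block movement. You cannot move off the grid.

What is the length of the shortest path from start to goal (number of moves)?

Answer: Shortest path length: 5

Derivation:
BFS from (row=2, col=4) until reaching (row=0, col=1):
  Distance 0: (row=2, col=4)
  Distance 1: (row=1, col=4), (row=2, col=3), (row=3, col=4)
  Distance 2: (row=0, col=4), (row=1, col=3), (row=1, col=5), (row=3, col=3), (row=3, col=5), (row=4, col=4)
  Distance 3: (row=0, col=3), (row=0, col=5), (row=1, col=2), (row=1, col=6), (row=3, col=2), (row=3, col=6), (row=4, col=3), (row=5, col=4)
  Distance 4: (row=0, col=2), (row=0, col=6), (row=2, col=6), (row=4, col=2), (row=4, col=6), (row=5, col=3), (row=5, col=5)
  Distance 5: (row=0, col=1), (row=0, col=7), (row=2, col=7), (row=4, col=1), (row=4, col=7), (row=5, col=6)  <- goal reached here
One shortest path (5 moves): (row=2, col=4) -> (row=2, col=3) -> (row=1, col=3) -> (row=1, col=2) -> (row=0, col=2) -> (row=0, col=1)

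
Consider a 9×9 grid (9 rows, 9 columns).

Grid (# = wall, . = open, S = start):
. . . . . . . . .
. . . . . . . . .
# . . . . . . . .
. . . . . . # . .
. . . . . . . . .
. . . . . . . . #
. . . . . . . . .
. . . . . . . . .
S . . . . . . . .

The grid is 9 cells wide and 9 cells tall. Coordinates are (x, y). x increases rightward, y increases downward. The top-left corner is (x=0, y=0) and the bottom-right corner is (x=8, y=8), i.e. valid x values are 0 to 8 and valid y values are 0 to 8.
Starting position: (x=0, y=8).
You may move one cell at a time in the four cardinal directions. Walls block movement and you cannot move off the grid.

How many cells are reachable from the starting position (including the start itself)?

Answer: Reachable cells: 78

Derivation:
BFS flood-fill from (x=0, y=8):
  Distance 0: (x=0, y=8)
  Distance 1: (x=0, y=7), (x=1, y=8)
  Distance 2: (x=0, y=6), (x=1, y=7), (x=2, y=8)
  Distance 3: (x=0, y=5), (x=1, y=6), (x=2, y=7), (x=3, y=8)
  Distance 4: (x=0, y=4), (x=1, y=5), (x=2, y=6), (x=3, y=7), (x=4, y=8)
  Distance 5: (x=0, y=3), (x=1, y=4), (x=2, y=5), (x=3, y=6), (x=4, y=7), (x=5, y=8)
  Distance 6: (x=1, y=3), (x=2, y=4), (x=3, y=5), (x=4, y=6), (x=5, y=7), (x=6, y=8)
  Distance 7: (x=1, y=2), (x=2, y=3), (x=3, y=4), (x=4, y=5), (x=5, y=6), (x=6, y=7), (x=7, y=8)
  Distance 8: (x=1, y=1), (x=2, y=2), (x=3, y=3), (x=4, y=4), (x=5, y=5), (x=6, y=6), (x=7, y=7), (x=8, y=8)
  Distance 9: (x=1, y=0), (x=0, y=1), (x=2, y=1), (x=3, y=2), (x=4, y=3), (x=5, y=4), (x=6, y=5), (x=7, y=6), (x=8, y=7)
  Distance 10: (x=0, y=0), (x=2, y=0), (x=3, y=1), (x=4, y=2), (x=5, y=3), (x=6, y=4), (x=7, y=5), (x=8, y=6)
  Distance 11: (x=3, y=0), (x=4, y=1), (x=5, y=2), (x=7, y=4)
  Distance 12: (x=4, y=0), (x=5, y=1), (x=6, y=2), (x=7, y=3), (x=8, y=4)
  Distance 13: (x=5, y=0), (x=6, y=1), (x=7, y=2), (x=8, y=3)
  Distance 14: (x=6, y=0), (x=7, y=1), (x=8, y=2)
  Distance 15: (x=7, y=0), (x=8, y=1)
  Distance 16: (x=8, y=0)
Total reachable: 78 (grid has 78 open cells total)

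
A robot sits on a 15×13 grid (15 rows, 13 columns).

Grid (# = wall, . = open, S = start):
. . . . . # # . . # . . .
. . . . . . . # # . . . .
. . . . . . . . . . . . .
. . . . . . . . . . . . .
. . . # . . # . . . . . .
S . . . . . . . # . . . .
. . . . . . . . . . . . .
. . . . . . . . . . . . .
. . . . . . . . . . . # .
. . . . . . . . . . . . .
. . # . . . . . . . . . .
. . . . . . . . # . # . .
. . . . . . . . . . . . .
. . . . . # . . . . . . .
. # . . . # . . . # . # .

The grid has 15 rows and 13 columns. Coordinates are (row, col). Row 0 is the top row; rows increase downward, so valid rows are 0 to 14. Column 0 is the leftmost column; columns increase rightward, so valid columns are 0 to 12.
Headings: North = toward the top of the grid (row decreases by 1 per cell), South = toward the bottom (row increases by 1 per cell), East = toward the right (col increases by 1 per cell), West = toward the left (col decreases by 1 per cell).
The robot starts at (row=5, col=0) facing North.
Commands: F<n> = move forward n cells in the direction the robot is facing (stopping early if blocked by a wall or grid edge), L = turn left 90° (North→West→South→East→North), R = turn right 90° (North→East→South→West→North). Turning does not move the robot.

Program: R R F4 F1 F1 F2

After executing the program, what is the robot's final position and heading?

Answer: Final position: (row=13, col=0), facing South

Derivation:
Start: (row=5, col=0), facing North
  R: turn right, now facing East
  R: turn right, now facing South
  F4: move forward 4, now at (row=9, col=0)
  F1: move forward 1, now at (row=10, col=0)
  F1: move forward 1, now at (row=11, col=0)
  F2: move forward 2, now at (row=13, col=0)
Final: (row=13, col=0), facing South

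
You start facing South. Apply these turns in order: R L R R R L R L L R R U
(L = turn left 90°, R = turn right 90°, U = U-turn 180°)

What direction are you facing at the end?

Start: South
  R (right (90° clockwise)) -> West
  L (left (90° counter-clockwise)) -> South
  R (right (90° clockwise)) -> West
  R (right (90° clockwise)) -> North
  R (right (90° clockwise)) -> East
  L (left (90° counter-clockwise)) -> North
  R (right (90° clockwise)) -> East
  L (left (90° counter-clockwise)) -> North
  L (left (90° counter-clockwise)) -> West
  R (right (90° clockwise)) -> North
  R (right (90° clockwise)) -> East
  U (U-turn (180°)) -> West
Final: West

Answer: Final heading: West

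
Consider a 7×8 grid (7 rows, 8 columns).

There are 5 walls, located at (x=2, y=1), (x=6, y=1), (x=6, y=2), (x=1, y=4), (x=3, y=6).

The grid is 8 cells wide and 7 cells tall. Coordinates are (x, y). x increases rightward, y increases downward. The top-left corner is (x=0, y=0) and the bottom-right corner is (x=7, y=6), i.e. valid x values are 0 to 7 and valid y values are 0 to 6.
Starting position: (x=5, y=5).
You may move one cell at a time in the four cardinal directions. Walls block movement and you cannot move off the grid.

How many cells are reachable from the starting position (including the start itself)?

Answer: Reachable cells: 51

Derivation:
BFS flood-fill from (x=5, y=5):
  Distance 0: (x=5, y=5)
  Distance 1: (x=5, y=4), (x=4, y=5), (x=6, y=5), (x=5, y=6)
  Distance 2: (x=5, y=3), (x=4, y=4), (x=6, y=4), (x=3, y=5), (x=7, y=5), (x=4, y=6), (x=6, y=6)
  Distance 3: (x=5, y=2), (x=4, y=3), (x=6, y=3), (x=3, y=4), (x=7, y=4), (x=2, y=5), (x=7, y=6)
  Distance 4: (x=5, y=1), (x=4, y=2), (x=3, y=3), (x=7, y=3), (x=2, y=4), (x=1, y=5), (x=2, y=6)
  Distance 5: (x=5, y=0), (x=4, y=1), (x=3, y=2), (x=7, y=2), (x=2, y=3), (x=0, y=5), (x=1, y=6)
  Distance 6: (x=4, y=0), (x=6, y=0), (x=3, y=1), (x=7, y=1), (x=2, y=2), (x=1, y=3), (x=0, y=4), (x=0, y=6)
  Distance 7: (x=3, y=0), (x=7, y=0), (x=1, y=2), (x=0, y=3)
  Distance 8: (x=2, y=0), (x=1, y=1), (x=0, y=2)
  Distance 9: (x=1, y=0), (x=0, y=1)
  Distance 10: (x=0, y=0)
Total reachable: 51 (grid has 51 open cells total)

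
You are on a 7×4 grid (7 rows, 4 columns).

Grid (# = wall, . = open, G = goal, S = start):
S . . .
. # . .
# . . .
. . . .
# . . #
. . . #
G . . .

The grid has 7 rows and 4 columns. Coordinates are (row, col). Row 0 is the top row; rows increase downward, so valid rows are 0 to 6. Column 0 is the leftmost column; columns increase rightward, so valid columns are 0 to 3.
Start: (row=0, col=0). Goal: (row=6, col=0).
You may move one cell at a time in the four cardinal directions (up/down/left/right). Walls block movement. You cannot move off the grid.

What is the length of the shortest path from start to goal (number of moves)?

BFS from (row=0, col=0) until reaching (row=6, col=0):
  Distance 0: (row=0, col=0)
  Distance 1: (row=0, col=1), (row=1, col=0)
  Distance 2: (row=0, col=2)
  Distance 3: (row=0, col=3), (row=1, col=2)
  Distance 4: (row=1, col=3), (row=2, col=2)
  Distance 5: (row=2, col=1), (row=2, col=3), (row=3, col=2)
  Distance 6: (row=3, col=1), (row=3, col=3), (row=4, col=2)
  Distance 7: (row=3, col=0), (row=4, col=1), (row=5, col=2)
  Distance 8: (row=5, col=1), (row=6, col=2)
  Distance 9: (row=5, col=0), (row=6, col=1), (row=6, col=3)
  Distance 10: (row=6, col=0)  <- goal reached here
One shortest path (10 moves): (row=0, col=0) -> (row=0, col=1) -> (row=0, col=2) -> (row=1, col=2) -> (row=2, col=2) -> (row=2, col=1) -> (row=3, col=1) -> (row=4, col=1) -> (row=5, col=1) -> (row=5, col=0) -> (row=6, col=0)

Answer: Shortest path length: 10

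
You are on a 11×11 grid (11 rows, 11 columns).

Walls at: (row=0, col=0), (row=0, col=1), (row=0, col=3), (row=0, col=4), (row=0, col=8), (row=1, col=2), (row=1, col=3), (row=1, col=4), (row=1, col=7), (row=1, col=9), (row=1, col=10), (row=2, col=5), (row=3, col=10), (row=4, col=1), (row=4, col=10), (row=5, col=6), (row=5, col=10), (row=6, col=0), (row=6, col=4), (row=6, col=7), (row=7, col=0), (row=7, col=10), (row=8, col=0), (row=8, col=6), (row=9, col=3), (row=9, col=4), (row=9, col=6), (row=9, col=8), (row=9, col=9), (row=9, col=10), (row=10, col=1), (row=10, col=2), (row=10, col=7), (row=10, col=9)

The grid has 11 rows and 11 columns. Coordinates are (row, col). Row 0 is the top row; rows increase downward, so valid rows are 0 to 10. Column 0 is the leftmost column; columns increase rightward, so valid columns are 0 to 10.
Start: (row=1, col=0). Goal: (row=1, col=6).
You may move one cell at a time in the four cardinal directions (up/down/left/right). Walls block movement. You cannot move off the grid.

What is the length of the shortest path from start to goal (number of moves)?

BFS from (row=1, col=0) until reaching (row=1, col=6):
  Distance 0: (row=1, col=0)
  Distance 1: (row=1, col=1), (row=2, col=0)
  Distance 2: (row=2, col=1), (row=3, col=0)
  Distance 3: (row=2, col=2), (row=3, col=1), (row=4, col=0)
  Distance 4: (row=2, col=3), (row=3, col=2), (row=5, col=0)
  Distance 5: (row=2, col=4), (row=3, col=3), (row=4, col=2), (row=5, col=1)
  Distance 6: (row=3, col=4), (row=4, col=3), (row=5, col=2), (row=6, col=1)
  Distance 7: (row=3, col=5), (row=4, col=4), (row=5, col=3), (row=6, col=2), (row=7, col=1)
  Distance 8: (row=3, col=6), (row=4, col=5), (row=5, col=4), (row=6, col=3), (row=7, col=2), (row=8, col=1)
  Distance 9: (row=2, col=6), (row=3, col=7), (row=4, col=6), (row=5, col=5), (row=7, col=3), (row=8, col=2), (row=9, col=1)
  Distance 10: (row=1, col=6), (row=2, col=7), (row=3, col=8), (row=4, col=7), (row=6, col=5), (row=7, col=4), (row=8, col=3), (row=9, col=0), (row=9, col=2)  <- goal reached here
One shortest path (10 moves): (row=1, col=0) -> (row=1, col=1) -> (row=2, col=1) -> (row=2, col=2) -> (row=2, col=3) -> (row=2, col=4) -> (row=3, col=4) -> (row=3, col=5) -> (row=3, col=6) -> (row=2, col=6) -> (row=1, col=6)

Answer: Shortest path length: 10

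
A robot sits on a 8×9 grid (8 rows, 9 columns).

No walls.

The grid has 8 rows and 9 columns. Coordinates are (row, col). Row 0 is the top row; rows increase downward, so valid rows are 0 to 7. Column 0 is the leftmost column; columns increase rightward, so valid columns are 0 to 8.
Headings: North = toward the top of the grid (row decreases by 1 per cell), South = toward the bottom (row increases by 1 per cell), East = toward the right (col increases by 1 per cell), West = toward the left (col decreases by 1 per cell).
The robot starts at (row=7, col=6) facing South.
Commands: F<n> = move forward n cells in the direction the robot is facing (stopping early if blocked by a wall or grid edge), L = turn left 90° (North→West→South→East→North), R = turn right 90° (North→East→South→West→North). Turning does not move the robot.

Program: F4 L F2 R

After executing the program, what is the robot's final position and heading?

Answer: Final position: (row=7, col=8), facing South

Derivation:
Start: (row=7, col=6), facing South
  F4: move forward 0/4 (blocked), now at (row=7, col=6)
  L: turn left, now facing East
  F2: move forward 2, now at (row=7, col=8)
  R: turn right, now facing South
Final: (row=7, col=8), facing South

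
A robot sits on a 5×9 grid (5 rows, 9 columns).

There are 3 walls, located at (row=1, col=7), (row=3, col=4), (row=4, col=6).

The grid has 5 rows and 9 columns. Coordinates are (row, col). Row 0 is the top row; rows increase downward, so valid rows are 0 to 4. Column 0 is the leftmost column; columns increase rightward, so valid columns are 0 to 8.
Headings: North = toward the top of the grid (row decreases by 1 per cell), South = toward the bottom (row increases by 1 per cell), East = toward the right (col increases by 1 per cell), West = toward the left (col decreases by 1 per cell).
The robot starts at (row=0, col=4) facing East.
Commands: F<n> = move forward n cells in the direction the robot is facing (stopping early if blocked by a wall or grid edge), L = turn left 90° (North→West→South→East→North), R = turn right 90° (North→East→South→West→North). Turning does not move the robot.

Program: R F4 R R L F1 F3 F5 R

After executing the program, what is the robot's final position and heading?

Answer: Final position: (row=2, col=0), facing North

Derivation:
Start: (row=0, col=4), facing East
  R: turn right, now facing South
  F4: move forward 2/4 (blocked), now at (row=2, col=4)
  R: turn right, now facing West
  R: turn right, now facing North
  L: turn left, now facing West
  F1: move forward 1, now at (row=2, col=3)
  F3: move forward 3, now at (row=2, col=0)
  F5: move forward 0/5 (blocked), now at (row=2, col=0)
  R: turn right, now facing North
Final: (row=2, col=0), facing North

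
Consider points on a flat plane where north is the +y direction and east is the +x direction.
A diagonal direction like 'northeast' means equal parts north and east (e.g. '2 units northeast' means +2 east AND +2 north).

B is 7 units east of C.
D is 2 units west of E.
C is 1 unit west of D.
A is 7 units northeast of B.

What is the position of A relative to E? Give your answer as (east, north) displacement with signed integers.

Place E at the origin (east=0, north=0).
  D is 2 units west of E: delta (east=-2, north=+0); D at (east=-2, north=0).
  C is 1 unit west of D: delta (east=-1, north=+0); C at (east=-3, north=0).
  B is 7 units east of C: delta (east=+7, north=+0); B at (east=4, north=0).
  A is 7 units northeast of B: delta (east=+7, north=+7); A at (east=11, north=7).
Therefore A relative to E: (east=11, north=7).

Answer: A is at (east=11, north=7) relative to E.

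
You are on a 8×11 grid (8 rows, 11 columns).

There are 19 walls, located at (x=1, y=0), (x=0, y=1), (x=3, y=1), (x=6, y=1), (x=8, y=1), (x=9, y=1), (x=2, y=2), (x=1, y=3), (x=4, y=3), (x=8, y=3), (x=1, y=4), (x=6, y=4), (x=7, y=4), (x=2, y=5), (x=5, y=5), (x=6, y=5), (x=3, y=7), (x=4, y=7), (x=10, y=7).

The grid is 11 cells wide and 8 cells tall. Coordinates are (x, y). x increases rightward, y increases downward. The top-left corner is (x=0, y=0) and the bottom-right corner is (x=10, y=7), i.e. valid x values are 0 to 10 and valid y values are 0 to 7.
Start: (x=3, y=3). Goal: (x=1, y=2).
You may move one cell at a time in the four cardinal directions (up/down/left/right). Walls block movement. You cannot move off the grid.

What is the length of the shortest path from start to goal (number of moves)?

Answer: Shortest path length: 9

Derivation:
BFS from (x=3, y=3) until reaching (x=1, y=2):
  Distance 0: (x=3, y=3)
  Distance 1: (x=3, y=2), (x=2, y=3), (x=3, y=4)
  Distance 2: (x=4, y=2), (x=2, y=4), (x=4, y=4), (x=3, y=5)
  Distance 3: (x=4, y=1), (x=5, y=2), (x=5, y=4), (x=4, y=5), (x=3, y=6)
  Distance 4: (x=4, y=0), (x=5, y=1), (x=6, y=2), (x=5, y=3), (x=2, y=6), (x=4, y=6)
  Distance 5: (x=3, y=0), (x=5, y=0), (x=7, y=2), (x=6, y=3), (x=1, y=6), (x=5, y=6), (x=2, y=7)
  Distance 6: (x=2, y=0), (x=6, y=0), (x=7, y=1), (x=8, y=2), (x=7, y=3), (x=1, y=5), (x=0, y=6), (x=6, y=6), (x=1, y=7), (x=5, y=7)
  Distance 7: (x=7, y=0), (x=2, y=1), (x=9, y=2), (x=0, y=5), (x=7, y=6), (x=0, y=7), (x=6, y=7)
  Distance 8: (x=8, y=0), (x=1, y=1), (x=10, y=2), (x=9, y=3), (x=0, y=4), (x=7, y=5), (x=8, y=6), (x=7, y=7)
  Distance 9: (x=9, y=0), (x=10, y=1), (x=1, y=2), (x=0, y=3), (x=10, y=3), (x=9, y=4), (x=8, y=5), (x=9, y=6), (x=8, y=7)  <- goal reached here
One shortest path (9 moves): (x=3, y=3) -> (x=3, y=2) -> (x=4, y=2) -> (x=4, y=1) -> (x=4, y=0) -> (x=3, y=0) -> (x=2, y=0) -> (x=2, y=1) -> (x=1, y=1) -> (x=1, y=2)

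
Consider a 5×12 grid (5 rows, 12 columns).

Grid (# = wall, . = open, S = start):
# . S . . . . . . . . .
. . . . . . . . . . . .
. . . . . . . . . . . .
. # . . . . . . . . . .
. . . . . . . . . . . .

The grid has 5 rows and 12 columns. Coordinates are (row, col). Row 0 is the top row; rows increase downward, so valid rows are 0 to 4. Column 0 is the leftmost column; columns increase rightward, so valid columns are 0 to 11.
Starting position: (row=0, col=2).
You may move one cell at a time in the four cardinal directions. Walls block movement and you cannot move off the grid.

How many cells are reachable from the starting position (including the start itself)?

Answer: Reachable cells: 58

Derivation:
BFS flood-fill from (row=0, col=2):
  Distance 0: (row=0, col=2)
  Distance 1: (row=0, col=1), (row=0, col=3), (row=1, col=2)
  Distance 2: (row=0, col=4), (row=1, col=1), (row=1, col=3), (row=2, col=2)
  Distance 3: (row=0, col=5), (row=1, col=0), (row=1, col=4), (row=2, col=1), (row=2, col=3), (row=3, col=2)
  Distance 4: (row=0, col=6), (row=1, col=5), (row=2, col=0), (row=2, col=4), (row=3, col=3), (row=4, col=2)
  Distance 5: (row=0, col=7), (row=1, col=6), (row=2, col=5), (row=3, col=0), (row=3, col=4), (row=4, col=1), (row=4, col=3)
  Distance 6: (row=0, col=8), (row=1, col=7), (row=2, col=6), (row=3, col=5), (row=4, col=0), (row=4, col=4)
  Distance 7: (row=0, col=9), (row=1, col=8), (row=2, col=7), (row=3, col=6), (row=4, col=5)
  Distance 8: (row=0, col=10), (row=1, col=9), (row=2, col=8), (row=3, col=7), (row=4, col=6)
  Distance 9: (row=0, col=11), (row=1, col=10), (row=2, col=9), (row=3, col=8), (row=4, col=7)
  Distance 10: (row=1, col=11), (row=2, col=10), (row=3, col=9), (row=4, col=8)
  Distance 11: (row=2, col=11), (row=3, col=10), (row=4, col=9)
  Distance 12: (row=3, col=11), (row=4, col=10)
  Distance 13: (row=4, col=11)
Total reachable: 58 (grid has 58 open cells total)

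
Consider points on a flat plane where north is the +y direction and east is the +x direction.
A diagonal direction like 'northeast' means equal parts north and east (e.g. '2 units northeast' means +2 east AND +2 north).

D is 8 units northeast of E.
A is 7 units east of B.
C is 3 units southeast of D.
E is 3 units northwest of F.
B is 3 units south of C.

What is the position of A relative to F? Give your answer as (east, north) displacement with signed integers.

Place F at the origin (east=0, north=0).
  E is 3 units northwest of F: delta (east=-3, north=+3); E at (east=-3, north=3).
  D is 8 units northeast of E: delta (east=+8, north=+8); D at (east=5, north=11).
  C is 3 units southeast of D: delta (east=+3, north=-3); C at (east=8, north=8).
  B is 3 units south of C: delta (east=+0, north=-3); B at (east=8, north=5).
  A is 7 units east of B: delta (east=+7, north=+0); A at (east=15, north=5).
Therefore A relative to F: (east=15, north=5).

Answer: A is at (east=15, north=5) relative to F.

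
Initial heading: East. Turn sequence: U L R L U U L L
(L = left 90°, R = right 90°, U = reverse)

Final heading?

Answer: Final heading: North

Derivation:
Start: East
  U (U-turn (180°)) -> West
  L (left (90° counter-clockwise)) -> South
  R (right (90° clockwise)) -> West
  L (left (90° counter-clockwise)) -> South
  U (U-turn (180°)) -> North
  U (U-turn (180°)) -> South
  L (left (90° counter-clockwise)) -> East
  L (left (90° counter-clockwise)) -> North
Final: North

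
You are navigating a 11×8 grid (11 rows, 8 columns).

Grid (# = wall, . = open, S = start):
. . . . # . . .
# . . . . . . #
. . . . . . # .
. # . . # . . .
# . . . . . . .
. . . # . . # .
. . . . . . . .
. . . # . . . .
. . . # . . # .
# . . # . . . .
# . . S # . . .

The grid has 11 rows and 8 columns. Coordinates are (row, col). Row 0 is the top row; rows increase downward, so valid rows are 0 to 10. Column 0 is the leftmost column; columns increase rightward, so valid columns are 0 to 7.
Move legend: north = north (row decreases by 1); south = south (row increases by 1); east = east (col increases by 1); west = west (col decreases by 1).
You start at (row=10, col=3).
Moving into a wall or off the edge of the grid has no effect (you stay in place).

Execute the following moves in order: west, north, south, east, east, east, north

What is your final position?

Start: (row=10, col=3)
  west (west): (row=10, col=3) -> (row=10, col=2)
  north (north): (row=10, col=2) -> (row=9, col=2)
  south (south): (row=9, col=2) -> (row=10, col=2)
  east (east): (row=10, col=2) -> (row=10, col=3)
  east (east): blocked, stay at (row=10, col=3)
  east (east): blocked, stay at (row=10, col=3)
  north (north): blocked, stay at (row=10, col=3)
Final: (row=10, col=3)

Answer: Final position: (row=10, col=3)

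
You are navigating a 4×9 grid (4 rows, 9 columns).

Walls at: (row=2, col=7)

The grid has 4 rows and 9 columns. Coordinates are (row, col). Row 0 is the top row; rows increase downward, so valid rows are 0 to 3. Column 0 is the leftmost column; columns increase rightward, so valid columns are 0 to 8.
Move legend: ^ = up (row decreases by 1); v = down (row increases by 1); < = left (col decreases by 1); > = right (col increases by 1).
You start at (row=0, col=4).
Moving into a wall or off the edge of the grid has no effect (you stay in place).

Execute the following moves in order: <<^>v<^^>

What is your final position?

Start: (row=0, col=4)
  < (left): (row=0, col=4) -> (row=0, col=3)
  < (left): (row=0, col=3) -> (row=0, col=2)
  ^ (up): blocked, stay at (row=0, col=2)
  > (right): (row=0, col=2) -> (row=0, col=3)
  v (down): (row=0, col=3) -> (row=1, col=3)
  < (left): (row=1, col=3) -> (row=1, col=2)
  ^ (up): (row=1, col=2) -> (row=0, col=2)
  ^ (up): blocked, stay at (row=0, col=2)
  > (right): (row=0, col=2) -> (row=0, col=3)
Final: (row=0, col=3)

Answer: Final position: (row=0, col=3)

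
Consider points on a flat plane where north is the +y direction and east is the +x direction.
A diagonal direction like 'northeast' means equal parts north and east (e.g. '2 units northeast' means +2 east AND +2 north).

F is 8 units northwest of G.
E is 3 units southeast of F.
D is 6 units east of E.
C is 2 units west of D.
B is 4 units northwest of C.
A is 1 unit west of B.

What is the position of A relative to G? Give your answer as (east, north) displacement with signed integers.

Place G at the origin (east=0, north=0).
  F is 8 units northwest of G: delta (east=-8, north=+8); F at (east=-8, north=8).
  E is 3 units southeast of F: delta (east=+3, north=-3); E at (east=-5, north=5).
  D is 6 units east of E: delta (east=+6, north=+0); D at (east=1, north=5).
  C is 2 units west of D: delta (east=-2, north=+0); C at (east=-1, north=5).
  B is 4 units northwest of C: delta (east=-4, north=+4); B at (east=-5, north=9).
  A is 1 unit west of B: delta (east=-1, north=+0); A at (east=-6, north=9).
Therefore A relative to G: (east=-6, north=9).

Answer: A is at (east=-6, north=9) relative to G.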